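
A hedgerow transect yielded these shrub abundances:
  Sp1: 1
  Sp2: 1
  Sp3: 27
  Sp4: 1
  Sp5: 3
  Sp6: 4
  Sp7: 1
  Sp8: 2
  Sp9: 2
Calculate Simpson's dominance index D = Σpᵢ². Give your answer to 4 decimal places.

0.4342

Total N = 1+1+27+1+3+4+1+2+2 = 42, so the proportions are 0.02381, 0.02381, 0.642857, 0.02381, 0.071429, 0.095238, 0.02381, 0.047619, 0.047619 (working shown to 6 dp, full precision carried).
D = 0.02381² + 0.02381² + 0.642857² + 0.02381² + 0.071429² + 0.095238² + 0.02381² + 0.047619² + 0.047619² = 0.000567 + 0.000567 + 0.413265 + 0.000567 + 0.005102 + 0.009070 + 0.000567 + 0.002268 + 0.002268 = 0.434240.
To 4 decimal places, D = 0.4342.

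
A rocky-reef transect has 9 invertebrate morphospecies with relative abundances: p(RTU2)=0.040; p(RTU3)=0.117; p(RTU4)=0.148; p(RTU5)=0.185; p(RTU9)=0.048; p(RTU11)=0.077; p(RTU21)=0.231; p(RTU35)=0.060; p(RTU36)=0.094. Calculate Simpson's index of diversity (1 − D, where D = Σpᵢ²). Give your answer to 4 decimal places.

0.8546

D = 0.04² + 0.117² + 0.148² + 0.185² + 0.048² + 0.077² + 0.231² + 0.06² + 0.094² = 0.001600 + 0.013689 + 0.021904 + 0.034225 + 0.002304 + 0.005929 + 0.053361 + 0.003600 + 0.008836 = 0.145448 (working shown to 6 dp, full precision carried).
So 1 − D = 0.854552, i.e. 0.8546 to 4 decimal places.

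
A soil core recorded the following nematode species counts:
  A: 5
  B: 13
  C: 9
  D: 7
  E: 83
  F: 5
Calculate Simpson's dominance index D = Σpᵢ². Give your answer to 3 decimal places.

0.486

Total N = 5+13+9+7+83+5 = 122, so the proportions are 0.04098, 0.10656, 0.07377, 0.05738, 0.68033, 0.04098 (working shown to 5 dp, full precision carried).
D = 0.04098² + 0.10656² + 0.07377² + 0.05738² + 0.68033² + 0.04098² = 0.00168 + 0.01135 + 0.00544 + 0.00329 + 0.46285 + 0.00168 = 0.48629.
To 3 decimal places, D = 0.486.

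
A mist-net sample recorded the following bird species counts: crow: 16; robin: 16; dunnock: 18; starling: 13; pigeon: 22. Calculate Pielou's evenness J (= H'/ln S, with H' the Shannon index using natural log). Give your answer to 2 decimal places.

Total N = 16+16+18+13+22 = 85, so the proportions are 0.1882, 0.1882, 0.2118, 0.1529, 0.2588 (working shown to 4 dp, full precision carried).
H' = −Σ pᵢ ln pᵢ = −((-0.3144) + (-0.3144) + (-0.3287) + (-0.2872) + (-0.3498)) = 1.5945.
With S = 5 species, ln S = 1.6094, so J = 1.5945/1.6094 = 0.9907, i.e. 0.99 to 2 decimal places.

0.99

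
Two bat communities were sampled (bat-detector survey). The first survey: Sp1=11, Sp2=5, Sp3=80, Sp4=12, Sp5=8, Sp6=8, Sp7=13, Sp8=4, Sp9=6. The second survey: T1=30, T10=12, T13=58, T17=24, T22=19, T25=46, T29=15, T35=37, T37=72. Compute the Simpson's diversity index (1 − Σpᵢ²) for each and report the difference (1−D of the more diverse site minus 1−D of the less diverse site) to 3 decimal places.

The first survey: N=147, proportions 0.07483, 0.03401, 0.54422, 0.08163, 0.05442, 0.05442, 0.08844, 0.02721, 0.04082, giving 1−D = 0.67426 (working shown to 5 dp, full precision carried).
The second survey: N=313, proportions 0.09585, 0.03834, 0.1853, 0.07668, 0.0607, 0.14696, 0.04792, 0.11821, 0.23003, giving 1−D = 0.85466.
Difference = |0.67426 − 0.85466| = 0.18040, i.e. 0.180 to 3 decimal places.

0.180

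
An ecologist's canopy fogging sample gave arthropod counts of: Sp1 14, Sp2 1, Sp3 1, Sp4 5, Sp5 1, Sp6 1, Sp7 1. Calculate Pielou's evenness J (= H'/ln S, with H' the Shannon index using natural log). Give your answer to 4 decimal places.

0.6698

Total N = 14+1+1+5+1+1+1 = 24, so the proportions are 0.583333, 0.041667, 0.041667, 0.208333, 0.041667, 0.041667, 0.041667 (working shown to 6 dp, full precision carried).
H' = −Σ pᵢ ln pᵢ = −((-0.314415) + (-0.132419) + (-0.132419) + (-0.326795) + (-0.132419) + (-0.132419) + (-0.132419)) = 1.303304.
With S = 7 species, ln S = 1.945910, so J = 1.303304/1.945910 = 0.669766, i.e. 0.6698 to 4 decimal places.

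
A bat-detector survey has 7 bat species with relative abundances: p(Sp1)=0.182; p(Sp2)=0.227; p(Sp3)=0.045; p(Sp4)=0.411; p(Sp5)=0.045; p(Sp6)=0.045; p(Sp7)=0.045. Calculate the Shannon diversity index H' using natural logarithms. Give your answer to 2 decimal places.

1.57

Each pᵢ ln pᵢ term (working shown to 4 dp, full precision carried): 0.182×(-1.7037)=-0.3101, 0.227×(-1.4828)=-0.3366, 0.045×(-3.1011)=-0.1395, 0.411×(-0.8892)=-0.3654, 0.045×(-3.1011)=-0.1395, 0.045×(-3.1011)=-0.1395, 0.045×(-3.1011)=-0.1395.
Sum = -1.5703, so H' = 1.57.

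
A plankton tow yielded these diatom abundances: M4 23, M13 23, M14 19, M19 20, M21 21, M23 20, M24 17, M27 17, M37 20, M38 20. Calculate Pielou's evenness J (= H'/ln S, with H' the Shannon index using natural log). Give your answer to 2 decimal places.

Total N = 23+23+19+20+21+20+17+17+20+20 = 200, so the proportions are 0.115, 0.115, 0.095, 0.1, 0.105, 0.1, 0.085, 0.085, 0.1, 0.1 (working shown to 4 dp, full precision carried).
H' = −Σ pᵢ ln pᵢ = −((-0.2487) + (-0.2487) + (-0.2236) + (-0.2303) + (-0.2366) + (-0.2303) + (-0.2095) + (-0.2095) + (-0.2303) + (-0.2303)) = 2.2978.
With S = 10 species, ln S = 2.3026, so J = 2.2978/2.3026 = 0.9979, i.e. 1.00 to 2 decimal places.

1.00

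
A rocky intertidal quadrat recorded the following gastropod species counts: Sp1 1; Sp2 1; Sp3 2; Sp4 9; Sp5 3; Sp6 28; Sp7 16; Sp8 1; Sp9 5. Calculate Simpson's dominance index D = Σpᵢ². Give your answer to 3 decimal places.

Total N = 1+1+2+9+3+28+16+1+5 = 66, so the proportions are 0.01515, 0.01515, 0.0303, 0.13636, 0.04545, 0.42424, 0.24242, 0.01515, 0.07576 (working shown to 5 dp, full precision carried).
D = 0.01515² + 0.01515² + 0.0303² + 0.13636² + 0.04545² + 0.42424² + 0.24242² + 0.01515² + 0.07576² = 0.00023 + 0.00023 + 0.00092 + 0.01860 + 0.00207 + 0.17998 + 0.05877 + 0.00023 + 0.00574 = 0.26676.
To 3 decimal places, D = 0.267.

0.267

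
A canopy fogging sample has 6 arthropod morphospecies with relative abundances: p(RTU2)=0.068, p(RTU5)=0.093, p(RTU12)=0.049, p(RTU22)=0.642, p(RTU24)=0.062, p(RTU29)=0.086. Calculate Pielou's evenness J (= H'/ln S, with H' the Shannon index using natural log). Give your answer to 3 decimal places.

H' = −Σ pᵢ ln pᵢ = −((-0.18280) + (-0.22089) + (-0.14778) + (-0.28451) + (-0.17240) + (-0.21099)) = 1.21938 (working shown to 5 dp, full precision carried).
With S = 6 species, ln S = 1.79176, so J = 1.21938/1.79176 = 0.68055, i.e. 0.681 to 3 decimal places.

0.681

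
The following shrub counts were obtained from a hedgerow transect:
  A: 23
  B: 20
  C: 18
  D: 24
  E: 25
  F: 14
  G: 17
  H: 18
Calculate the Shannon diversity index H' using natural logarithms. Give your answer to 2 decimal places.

2.06

Total N = 23+20+18+24+25+14+17+18 = 159, so the proportions are 0.1447, 0.1258, 0.1132, 0.1509, 0.1572, 0.0881, 0.1069, 0.1132 (working shown to 4 dp, full precision carried).
Each pᵢ ln pᵢ term: 0.1447×(-1.9334)=-0.2797, 0.1258×(-2.0732)=-0.2608, 0.1132×(-2.1785)=-0.2466, 0.1509×(-1.8909)=-0.2854, 0.1572×(-1.8500)=-0.2909, 0.0881×(-2.4298)=-0.2139, 0.1069×(-2.2357)=-0.2390, 0.1132×(-2.1785)=-0.2466.
Sum = -2.0630, so H' = 2.06.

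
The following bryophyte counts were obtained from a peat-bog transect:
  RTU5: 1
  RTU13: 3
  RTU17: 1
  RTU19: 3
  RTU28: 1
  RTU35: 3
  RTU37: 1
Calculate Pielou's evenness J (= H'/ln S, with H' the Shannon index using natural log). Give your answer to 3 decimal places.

Total N = 1+3+1+3+1+3+1 = 13, so the proportions are 0.07692, 0.23077, 0.07692, 0.23077, 0.07692, 0.23077, 0.07692 (working shown to 5 dp, full precision carried).
H' = −Σ pᵢ ln pᵢ = −((-0.19730) + (-0.33839) + (-0.19730) + (-0.33839) + (-0.19730) + (-0.33839) + (-0.19730)) = 1.80437.
With S = 7 species, ln S = 1.94591, so J = 1.80437/1.94591 = 0.92726, i.e. 0.927 to 3 decimal places.

0.927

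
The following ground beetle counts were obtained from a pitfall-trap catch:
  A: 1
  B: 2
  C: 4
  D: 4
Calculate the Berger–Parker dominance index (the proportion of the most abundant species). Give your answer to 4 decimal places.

Total N = 1+2+4+4 = 11, so the proportions are 0.090909, 0.181818, 0.363636, 0.363636 (working shown to 6 dp, full precision carried).
The largest proportion is 0.363636, i.e. d = 0.3636 to 4 decimal places.

0.3636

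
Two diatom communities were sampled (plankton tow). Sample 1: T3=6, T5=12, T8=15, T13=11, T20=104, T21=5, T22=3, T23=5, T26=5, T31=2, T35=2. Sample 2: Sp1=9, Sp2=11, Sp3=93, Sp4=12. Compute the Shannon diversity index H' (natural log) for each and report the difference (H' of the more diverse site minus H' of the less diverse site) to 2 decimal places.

Sample 1: N=170, proportions 0.0353, 0.0706, 0.0882, 0.0647, 0.6118, 0.0294, 0.0176, 0.0294, 0.0294, 0.0118, 0.0118, giving H' = 1.4841 (working shown to 4 dp, full precision carried).
Sample 2: N=125, proportions 0.072, 0.088, 0.744, 0.096, giving H' = 0.8483.
Difference = |1.4841 − 0.8483| = 0.6358, i.e. 0.64 to 2 decimal places.

0.64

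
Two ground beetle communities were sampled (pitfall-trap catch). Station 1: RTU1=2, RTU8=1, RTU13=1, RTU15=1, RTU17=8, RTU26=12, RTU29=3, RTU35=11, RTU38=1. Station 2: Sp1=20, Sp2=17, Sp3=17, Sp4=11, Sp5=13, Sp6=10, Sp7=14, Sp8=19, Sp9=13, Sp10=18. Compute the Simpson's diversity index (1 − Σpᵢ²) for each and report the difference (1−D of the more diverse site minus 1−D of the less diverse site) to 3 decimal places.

0.112

Station 1: N=40, proportions 0.05, 0.025, 0.025, 0.025, 0.2, 0.3, 0.075, 0.275, 0.025, giving 1−D = 0.78375 (working shown to 5 dp, full precision carried).
Station 2: N=152, proportions 0.13158, 0.11184, 0.11184, 0.07237, 0.08553, 0.06579, 0.09211, 0.125, 0.08553, 0.11842, giving 1−D = 0.89534.
Difference = |0.78375 − 0.89534| = 0.11159, i.e. 0.112 to 3 decimal places.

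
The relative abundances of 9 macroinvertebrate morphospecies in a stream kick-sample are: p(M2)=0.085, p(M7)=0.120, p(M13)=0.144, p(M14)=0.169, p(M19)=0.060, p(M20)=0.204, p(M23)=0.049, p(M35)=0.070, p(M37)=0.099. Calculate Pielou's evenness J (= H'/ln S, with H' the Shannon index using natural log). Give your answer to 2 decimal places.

H' = −Σ pᵢ ln pᵢ = −((-0.2095) + (-0.2544) + (-0.2791) + (-0.3005) + (-0.1688) + (-0.3243) + (-0.1478) + (-0.1861) + (-0.2290)) = 2.0995 (working shown to 4 dp, full precision carried).
With S = 9 species, ln S = 2.1972, so J = 2.0995/2.1972 = 0.9555, i.e. 0.96 to 2 decimal places.

0.96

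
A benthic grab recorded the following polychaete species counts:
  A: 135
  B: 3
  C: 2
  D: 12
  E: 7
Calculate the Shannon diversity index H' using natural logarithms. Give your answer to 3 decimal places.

Total N = 135+3+2+12+7 = 159, so the proportions are 0.84906, 0.01887, 0.01258, 0.07547, 0.04403 (working shown to 5 dp, full precision carried).
Each pᵢ ln pᵢ term: 0.84906×(-0.16363)=-0.13893, 0.01887×(-3.97029)=-0.07491, 0.01258×(-4.37576)=-0.05504, 0.07547×(-2.58400)=-0.19502, 0.04403×(-3.12299)=-0.13749.
Sum = -0.60139, so H' = 0.601.

0.601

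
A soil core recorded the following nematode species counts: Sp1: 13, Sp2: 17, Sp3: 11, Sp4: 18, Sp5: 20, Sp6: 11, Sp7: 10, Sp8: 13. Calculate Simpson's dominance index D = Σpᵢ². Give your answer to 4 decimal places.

Total N = 13+17+11+18+20+11+10+13 = 113, so the proportions are 0.115044, 0.150442, 0.097345, 0.159292, 0.176991, 0.097345, 0.088496, 0.115044 (working shown to 6 dp, full precision carried).
D = 0.115044² + 0.150442² + 0.097345² + 0.159292² + 0.176991² + 0.097345² + 0.088496² + 0.115044² = 0.013235 + 0.022633 + 0.009476 + 0.025374 + 0.031326 + 0.009476 + 0.007831 + 0.013235 = 0.132587.
To 4 decimal places, D = 0.1326.

0.1326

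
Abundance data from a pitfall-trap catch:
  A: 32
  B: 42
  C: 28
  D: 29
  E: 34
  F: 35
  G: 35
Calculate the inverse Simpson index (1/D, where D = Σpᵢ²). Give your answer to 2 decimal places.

Total N = 32+42+28+29+34+35+35 = 235, so the proportions are 0.13617, 0.178723, 0.119149, 0.123404, 0.144681, 0.148936, 0.148936 (working shown to 6 dp, full precision carried).
D = 0.13617² + 0.178723² + 0.119149² + 0.123404² + 0.144681² + 0.148936² + 0.148936² = 0.018542 + 0.031942 + 0.014196 + 0.015229 + 0.020933 + 0.022182 + 0.022182 = 0.145206.
So 1/D = 6.8868, i.e. 6.89 to 2 decimal places.

6.89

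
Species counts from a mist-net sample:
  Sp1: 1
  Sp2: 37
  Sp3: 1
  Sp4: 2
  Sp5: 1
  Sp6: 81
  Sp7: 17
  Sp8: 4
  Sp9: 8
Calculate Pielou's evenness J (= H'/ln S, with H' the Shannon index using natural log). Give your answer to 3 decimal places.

Total N = 1+37+1+2+1+81+17+4+8 = 152, so the proportions are 0.00658, 0.24342, 0.00658, 0.01316, 0.00658, 0.53289, 0.11184, 0.02632, 0.05263 (working shown to 5 dp, full precision carried).
H' = −Σ pᵢ ln pᵢ = −((-0.03305) + (-0.34394) + (-0.03305) + (-0.05698) + (-0.03305) + (-0.33542) + (-0.24501) + (-0.09573) + (-0.15497)) = 1.33121.
With S = 9 species, ln S = 2.19722, so J = 1.33121/2.19722 = 0.60586, i.e. 0.606 to 3 decimal places.

0.606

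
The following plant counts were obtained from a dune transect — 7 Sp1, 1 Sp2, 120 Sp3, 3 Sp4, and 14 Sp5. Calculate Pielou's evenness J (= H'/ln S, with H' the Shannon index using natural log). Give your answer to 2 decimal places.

0.40

Total N = 7+1+120+3+14 = 145, so the proportions are 0.0483, 0.0069, 0.8276, 0.0207, 0.0966 (working shown to 4 dp, full precision carried).
H' = −Σ pᵢ ln pᵢ = −((-0.1463) + (-0.0343) + (-0.1566) + (-0.0802) + (-0.2257)) = 0.6432.
With S = 5 species, ln S = 1.6094, so J = 0.6432/1.6094 = 0.3996, i.e. 0.40 to 2 decimal places.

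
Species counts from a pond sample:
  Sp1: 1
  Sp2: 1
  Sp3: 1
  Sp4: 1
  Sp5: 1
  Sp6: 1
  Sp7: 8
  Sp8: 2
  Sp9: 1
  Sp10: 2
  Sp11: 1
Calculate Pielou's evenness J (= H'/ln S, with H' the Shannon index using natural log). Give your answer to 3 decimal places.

0.845

Total N = 1+1+1+1+1+1+8+2+1+2+1 = 20, so the proportions are 0.05, 0.05, 0.05, 0.05, 0.05, 0.05, 0.4, 0.1, 0.05, 0.1, 0.05 (working shown to 5 dp, full precision carried).
H' = −Σ pᵢ ln pᵢ = −((-0.14979) + (-0.14979) + (-0.14979) + (-0.14979) + (-0.14979) + (-0.14979) + (-0.36652) + (-0.23026) + (-0.14979) + (-0.23026) + (-0.14979)) = 2.02533.
With S = 11 species, ln S = 2.39790, so J = 2.02533/2.39790 = 0.84463, i.e. 0.845 to 3 decimal places.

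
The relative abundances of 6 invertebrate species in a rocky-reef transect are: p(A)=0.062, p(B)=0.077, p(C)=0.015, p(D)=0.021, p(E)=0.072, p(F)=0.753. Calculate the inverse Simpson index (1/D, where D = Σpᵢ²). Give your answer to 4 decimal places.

1.7163

D = 0.062² + 0.077² + 0.015² + 0.021² + 0.072² + 0.753² = 0.0038440 + 0.0059290 + 0.0002250 + 0.0004410 + 0.0051840 + 0.5670090 = 0.5826320 (working shown to 7 dp, full precision carried).
So 1/D = 1.716349, i.e. 1.7163 to 4 decimal places.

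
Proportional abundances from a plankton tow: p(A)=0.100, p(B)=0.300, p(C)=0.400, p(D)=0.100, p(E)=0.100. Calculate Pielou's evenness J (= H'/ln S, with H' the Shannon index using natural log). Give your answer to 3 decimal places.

0.881

H' = −Σ pᵢ ln pᵢ = −((-0.23026) + (-0.36119) + (-0.36652) + (-0.23026) + (-0.23026)) = 1.41848 (working shown to 5 dp, full precision carried).
With S = 5 species, ln S = 1.60944, so J = 1.41848/1.60944 = 0.88135, i.e. 0.881 to 3 decimal places.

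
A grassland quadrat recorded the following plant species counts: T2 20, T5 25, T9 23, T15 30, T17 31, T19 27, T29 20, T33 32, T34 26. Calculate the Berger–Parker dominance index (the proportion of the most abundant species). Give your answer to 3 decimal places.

Total N = 20+25+23+30+31+27+20+32+26 = 234, so the proportions are 0.08547, 0.10684, 0.09829, 0.12821, 0.13248, 0.11538, 0.08547, 0.13675, 0.11111 (working shown to 5 dp, full precision carried).
The largest proportion is 0.13675, i.e. d = 0.137 to 3 decimal places.

0.137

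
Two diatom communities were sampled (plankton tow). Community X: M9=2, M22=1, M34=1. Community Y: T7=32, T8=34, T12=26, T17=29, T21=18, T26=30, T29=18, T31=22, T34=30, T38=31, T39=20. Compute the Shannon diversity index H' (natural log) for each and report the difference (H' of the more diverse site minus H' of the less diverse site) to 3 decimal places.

1.335

Community X: N=4, proportions 0.5, 0.25, 0.25, giving H' = 1.03972 (working shown to 5 dp, full precision carried).
Community Y: N=290, proportions 0.11034, 0.11724, 0.08966, 0.1, 0.06207, 0.10345, 0.06207, 0.07586, 0.10345, 0.1069, 0.06897, giving H' = 2.37451.
Difference = |1.03972 − 2.37451| = 1.33479, i.e. 1.335 to 3 decimal places.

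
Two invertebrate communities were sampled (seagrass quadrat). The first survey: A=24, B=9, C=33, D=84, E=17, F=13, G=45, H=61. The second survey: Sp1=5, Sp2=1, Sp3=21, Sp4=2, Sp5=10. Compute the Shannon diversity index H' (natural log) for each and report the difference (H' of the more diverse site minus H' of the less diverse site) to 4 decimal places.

The first survey: N=286, proportions 0.083916, 0.031469, 0.115385, 0.293706, 0.059441, 0.045455, 0.157343, 0.213287, giving H' = 1.854615 (working shown to 6 dp, full precision carried).
The second survey: N=39, proportions 0.128205, 0.025641, 0.538462, 0.051282, 0.25641, giving H' = 1.191913.
Difference = |1.854615 − 1.191913| = 0.662702, i.e. 0.6627 to 4 decimal places.

0.6627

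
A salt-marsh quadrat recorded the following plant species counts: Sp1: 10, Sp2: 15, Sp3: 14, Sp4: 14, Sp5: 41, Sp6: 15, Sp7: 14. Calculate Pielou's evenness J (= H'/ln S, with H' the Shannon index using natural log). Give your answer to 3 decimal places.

0.938

Total N = 10+15+14+14+41+15+14 = 123, so the proportions are 0.0813, 0.12195, 0.11382, 0.11382, 0.33333, 0.12195, 0.11382 (working shown to 5 dp, full precision carried).
H' = −Σ pᵢ ln pᵢ = −((-0.20403) + (-0.25660) + (-0.24735) + (-0.24735) + (-0.36620) + (-0.25660) + (-0.24735)) = 1.82548.
With S = 7 species, ln S = 1.94591, so J = 1.82548/1.94591 = 0.93811, i.e. 0.938 to 3 decimal places.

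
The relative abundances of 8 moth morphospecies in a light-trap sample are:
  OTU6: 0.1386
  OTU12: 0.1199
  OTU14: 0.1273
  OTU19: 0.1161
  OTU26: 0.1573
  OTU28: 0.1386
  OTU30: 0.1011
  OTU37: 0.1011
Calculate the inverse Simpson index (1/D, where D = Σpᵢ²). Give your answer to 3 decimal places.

D = 0.1386² + 0.1199² + 0.1273² + 0.1161² + 0.1573² + 0.1386² + 0.1011² + 0.1011² = 0.0192100 + 0.0143760 + 0.0162053 + 0.0134792 + 0.0247433 + 0.0192100 + 0.0102212 + 0.0102212 = 0.1276661 (working shown to 7 dp, full precision carried).
So 1/D = 7.83293, i.e. 7.833 to 3 decimal places.

7.833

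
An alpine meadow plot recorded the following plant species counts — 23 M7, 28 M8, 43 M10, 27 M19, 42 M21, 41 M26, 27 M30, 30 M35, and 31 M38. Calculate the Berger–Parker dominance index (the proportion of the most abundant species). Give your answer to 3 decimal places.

Total N = 23+28+43+27+42+41+27+30+31 = 292, so the proportions are 0.07877, 0.09589, 0.14726, 0.09247, 0.14384, 0.14041, 0.09247, 0.10274, 0.10616 (working shown to 5 dp, full precision carried).
The largest proportion is 0.14726, i.e. d = 0.147 to 3 decimal places.

0.147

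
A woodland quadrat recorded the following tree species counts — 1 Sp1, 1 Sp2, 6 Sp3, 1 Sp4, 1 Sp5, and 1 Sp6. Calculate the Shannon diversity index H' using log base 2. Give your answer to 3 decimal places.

2.049

Total N = 1+1+6+1+1+1 = 11, so the proportions are 0.09091, 0.09091, 0.54545, 0.09091, 0.09091, 0.09091 (working shown to 5 dp, full precision carried).
Each pᵢ log₂ pᵢ term: 0.09091×(-3.45943)=-0.31449, 0.09091×(-3.45943)=-0.31449, 0.54545×(-0.87447)=-0.47698, 0.09091×(-3.45943)=-0.31449, 0.09091×(-3.45943)=-0.31449, 0.09091×(-3.45943)=-0.31449.
Sum = -2.04945, so H' = 2.049.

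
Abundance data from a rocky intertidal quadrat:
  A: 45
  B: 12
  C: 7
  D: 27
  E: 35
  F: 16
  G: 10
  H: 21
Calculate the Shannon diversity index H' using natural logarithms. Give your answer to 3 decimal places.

1.919

Total N = 45+12+7+27+35+16+10+21 = 173, so the proportions are 0.26012, 0.06936, 0.04046, 0.15607, 0.20231, 0.09249, 0.0578, 0.12139 (working shown to 5 dp, full precision carried).
Each pᵢ ln pᵢ term: 0.26012×(-1.34663)=-0.35028, 0.06936×(-2.66838)=-0.18509, 0.04046×(-3.20738)=-0.12978, 0.15607×(-1.85745)=-0.28989, 0.20231×(-1.59794)=-0.32328, 0.09249×(-2.38070)=-0.22018, 0.0578×(-2.85071)=-0.16478, 0.12139×(-2.10877)=-0.25598.
Sum = -1.91926, so H' = 1.919.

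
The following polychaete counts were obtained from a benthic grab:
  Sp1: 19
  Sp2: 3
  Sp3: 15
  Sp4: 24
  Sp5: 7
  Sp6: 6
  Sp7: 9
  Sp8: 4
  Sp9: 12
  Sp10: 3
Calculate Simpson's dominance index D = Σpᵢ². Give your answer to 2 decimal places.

Total N = 19+3+15+24+7+6+9+4+12+3 = 102, so the proportions are 0.1863, 0.0294, 0.1471, 0.2353, 0.0686, 0.0588, 0.0882, 0.0392, 0.1176, 0.0294 (working shown to 4 dp, full precision carried).
D = 0.1863² + 0.0294² + 0.1471² + 0.2353² + 0.0686² + 0.0588² + 0.0882² + 0.0392² + 0.1176² + 0.0294² = 0.0347 + 0.0009 + 0.0216 + 0.0554 + 0.0047 + 0.0035 + 0.0078 + 0.0015 + 0.0138 + 0.0009 = 0.1448.
To 2 decimal places, D = 0.14.

0.14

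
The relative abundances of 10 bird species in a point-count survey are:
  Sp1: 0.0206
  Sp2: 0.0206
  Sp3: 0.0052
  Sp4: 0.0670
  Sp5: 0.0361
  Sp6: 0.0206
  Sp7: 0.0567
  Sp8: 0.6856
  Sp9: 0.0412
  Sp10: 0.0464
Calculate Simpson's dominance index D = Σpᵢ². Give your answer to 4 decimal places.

0.4842

D = 0.0206² + 0.0206² + 0.0052² + 0.067² + 0.0361² + 0.0206² + 0.0567² + 0.6856² + 0.0412² + 0.0464² = 0.000424 + 0.000424 + 0.000027 + 0.004489 + 0.001303 + 0.000424 + 0.003215 + 0.470047 + 0.001697 + 0.002153 = 0.484205 (working shown to 6 dp, full precision carried).
To 4 decimal places, D = 0.4842.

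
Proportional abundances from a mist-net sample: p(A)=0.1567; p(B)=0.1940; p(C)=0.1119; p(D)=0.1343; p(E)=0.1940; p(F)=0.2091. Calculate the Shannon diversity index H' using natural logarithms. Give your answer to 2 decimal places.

1.77

Each pᵢ ln pᵢ term (working shown to 4 dp, full precision carried): 0.1567×(-1.8534)=-0.2904, 0.194×(-1.6399)=-0.3181, 0.1119×(-2.1901)=-0.2451, 0.1343×(-2.0077)=-0.2696, 0.194×(-1.6399)=-0.3181, 0.2091×(-1.5649)=-0.3272.
Sum = -1.7686, so H' = 1.77.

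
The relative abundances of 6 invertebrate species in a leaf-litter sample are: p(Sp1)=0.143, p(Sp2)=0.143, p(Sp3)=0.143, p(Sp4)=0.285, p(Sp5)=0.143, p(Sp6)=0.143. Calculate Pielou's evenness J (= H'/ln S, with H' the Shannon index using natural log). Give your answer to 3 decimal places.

0.976

H' = −Σ pᵢ ln pᵢ = −((-0.27812) + (-0.27812) + (-0.27812) + (-0.35775) + (-0.27812) + (-0.27812)) = 1.74836 (working shown to 5 dp, full precision carried).
With S = 6 species, ln S = 1.79176, so J = 1.74836/1.79176 = 0.97578, i.e. 0.976 to 3 decimal places.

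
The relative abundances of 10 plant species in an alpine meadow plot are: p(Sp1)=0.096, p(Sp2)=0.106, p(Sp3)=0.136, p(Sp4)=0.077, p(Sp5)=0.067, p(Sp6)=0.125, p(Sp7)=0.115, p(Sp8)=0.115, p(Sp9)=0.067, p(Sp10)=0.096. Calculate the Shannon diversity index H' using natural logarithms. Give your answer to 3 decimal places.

Each pᵢ ln pᵢ term (working shown to 5 dp, full precision carried): 0.096×(-2.34341)=-0.22497, 0.106×(-2.24432)=-0.23790, 0.136×(-1.99510)=-0.27133, 0.077×(-2.56395)=-0.19742, 0.067×(-2.70306)=-0.18111, 0.125×(-2.07944)=-0.25993, 0.115×(-2.16282)=-0.24872, 0.115×(-2.16282)=-0.24872, 0.067×(-2.70306)=-0.18111, 0.096×(-2.34341)=-0.22497.
Sum = -2.27618, so H' = 2.276.

2.276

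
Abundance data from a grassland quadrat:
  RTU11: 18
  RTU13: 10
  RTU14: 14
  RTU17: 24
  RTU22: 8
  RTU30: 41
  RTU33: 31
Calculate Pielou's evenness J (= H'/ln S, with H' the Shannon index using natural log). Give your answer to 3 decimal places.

0.929

Total N = 18+10+14+24+8+41+31 = 146, so the proportions are 0.12329, 0.06849, 0.09589, 0.16438, 0.05479, 0.28082, 0.21233 (working shown to 5 dp, full precision carried).
H' = −Σ pᵢ ln pᵢ = −((-0.25807) + (-0.18363) + (-0.22482) + (-0.29680) + (-0.15913) + (-0.35665) + (-0.32903)) = 1.80814.
With S = 7 species, ln S = 1.94591, so J = 1.80814/1.94591 = 0.92920, i.e. 0.929 to 3 decimal places.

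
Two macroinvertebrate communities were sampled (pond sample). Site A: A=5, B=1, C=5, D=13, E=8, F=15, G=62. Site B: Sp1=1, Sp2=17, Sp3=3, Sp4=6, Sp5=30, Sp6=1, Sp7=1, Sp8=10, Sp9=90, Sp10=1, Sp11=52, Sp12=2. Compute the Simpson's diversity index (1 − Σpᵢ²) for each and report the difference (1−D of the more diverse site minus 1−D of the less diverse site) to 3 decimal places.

0.101

Site A: N=109, proportions 0.04587, 0.00917, 0.04587, 0.11927, 0.07339, 0.13761, 0.56881, giving 1−D = 0.63362 (working shown to 5 dp, full precision carried).
Site B: N=214, proportions 0.00467, 0.07944, 0.01402, 0.02804, 0.14019, 0.00467, 0.00467, 0.04673, 0.42056, 0.00467, 0.24299, 0.00935, giving 1−D = 0.73478.
Difference = |0.63362 − 0.73478| = 0.10116, i.e. 0.101 to 3 decimal places.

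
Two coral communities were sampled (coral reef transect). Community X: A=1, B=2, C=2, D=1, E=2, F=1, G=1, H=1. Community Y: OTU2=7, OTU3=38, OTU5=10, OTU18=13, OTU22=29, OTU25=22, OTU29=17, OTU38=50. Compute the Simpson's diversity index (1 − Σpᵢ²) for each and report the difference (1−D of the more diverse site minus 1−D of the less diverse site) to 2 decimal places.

0.03

Community X: N=11, proportions 0.09091, 0.18182, 0.18182, 0.09091, 0.18182, 0.09091, 0.09091, 0.09091, giving 1−D = 0.85950 (working shown to 5 dp, full precision carried).
Community Y: N=186, proportions 0.03763, 0.2043, 0.05376, 0.06989, 0.15591, 0.11828, 0.0914, 0.26882, giving 1−D = 0.83015.
Difference = |0.85950 − 0.83015| = 0.02935, i.e. 0.03 to 2 decimal places.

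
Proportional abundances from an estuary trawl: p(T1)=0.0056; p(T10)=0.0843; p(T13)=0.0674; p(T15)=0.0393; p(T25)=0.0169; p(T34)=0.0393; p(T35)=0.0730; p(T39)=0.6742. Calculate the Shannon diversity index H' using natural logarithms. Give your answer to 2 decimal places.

Each pᵢ ln pᵢ term (working shown to 4 dp, full precision carried): 0.0056×(-5.1850)=-0.0290, 0.0843×(-2.4734)=-0.2085, 0.0674×(-2.6971)=-0.1818, 0.0393×(-3.2365)=-0.1272, 0.0169×(-4.0804)=-0.0690, 0.0393×(-3.2365)=-0.1272, 0.073×(-2.6173)=-0.1911, 0.6742×(-0.3942)=-0.2658.
Sum = -1.1995, so H' = 1.20.

1.20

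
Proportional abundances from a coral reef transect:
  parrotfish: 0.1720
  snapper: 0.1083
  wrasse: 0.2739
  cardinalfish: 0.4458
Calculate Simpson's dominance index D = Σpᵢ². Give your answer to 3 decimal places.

0.315

D = 0.172² + 0.1083² + 0.2739² + 0.4458² = 0.02958 + 0.01173 + 0.07502 + 0.19874 = 0.31507 (working shown to 5 dp, full precision carried).
To 3 decimal places, D = 0.315.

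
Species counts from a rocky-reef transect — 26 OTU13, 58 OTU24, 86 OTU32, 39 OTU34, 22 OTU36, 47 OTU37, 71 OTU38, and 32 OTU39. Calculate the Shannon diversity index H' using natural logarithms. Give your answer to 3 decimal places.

Total N = 26+58+86+39+22+47+71+32 = 381, so the proportions are 0.06824, 0.15223, 0.22572, 0.10236, 0.05774, 0.12336, 0.18635, 0.08399 (working shown to 5 dp, full precision carried).
Each pᵢ ln pᵢ term: 0.06824×(-2.68470)=-0.18321, 0.15223×(-1.88236)=-0.28655, 0.22572×(-1.48845)=-0.33598, 0.10236×(-2.27924)=-0.23331, 0.05774×(-2.85176)=-0.16467, 0.12336×(-2.09265)=-0.25815, 0.18635×(-1.68012)=-0.31309, 0.08399×(-2.47706)=-0.20805.
Sum = -1.98300, so H' = 1.983.

1.983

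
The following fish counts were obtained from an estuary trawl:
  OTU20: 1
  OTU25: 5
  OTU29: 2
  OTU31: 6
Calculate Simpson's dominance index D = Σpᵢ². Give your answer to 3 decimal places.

Total N = 1+5+2+6 = 14, so the proportions are 0.07143, 0.35714, 0.14286, 0.42857 (working shown to 5 dp, full precision carried).
D = 0.07143² + 0.35714² + 0.14286² + 0.42857² = 0.00510 + 0.12755 + 0.02041 + 0.18367 = 0.33673.
To 3 decimal places, D = 0.337.

0.337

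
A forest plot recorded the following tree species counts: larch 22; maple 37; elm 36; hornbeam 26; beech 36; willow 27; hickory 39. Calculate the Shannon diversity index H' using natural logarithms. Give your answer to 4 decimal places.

Total N = 22+37+36+26+36+27+39 = 223, so the proportions are 0.098655, 0.165919, 0.161435, 0.116592, 0.161435, 0.121076, 0.174888 (working shown to 6 dp, full precision carried).
Each pᵢ ln pᵢ term: 0.098655×(-2.316129)=-0.228497, 0.165919×(-1.796254)=-0.298033, 0.161435×(-1.823653)=-0.294401, 0.116592×(-2.149075)=-0.250565, 0.161435×(-1.823653)=-0.294401, 0.121076×(-2.111335)=-0.255632, 0.174888×(-1.743610)=-0.304936.
Sum = -1.926467, so H' = 1.9265.

1.9265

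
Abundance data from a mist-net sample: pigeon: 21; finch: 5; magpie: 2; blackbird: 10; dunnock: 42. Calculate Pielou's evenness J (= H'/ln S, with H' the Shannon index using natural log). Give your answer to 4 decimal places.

0.7548

Total N = 21+5+2+10+42 = 80, so the proportions are 0.2625, 0.0625, 0.025, 0.125, 0.525 (working shown to 6 dp, full precision carried).
H' = −Σ pᵢ ln pᵢ = −((-0.351095) + (-0.173287) + (-0.092222) + (-0.259930) + (-0.338287)) = 1.214821.
With S = 5 species, ln S = 1.609438, so J = 1.214821/1.609438 = 0.754811, i.e. 0.7548 to 4 decimal places.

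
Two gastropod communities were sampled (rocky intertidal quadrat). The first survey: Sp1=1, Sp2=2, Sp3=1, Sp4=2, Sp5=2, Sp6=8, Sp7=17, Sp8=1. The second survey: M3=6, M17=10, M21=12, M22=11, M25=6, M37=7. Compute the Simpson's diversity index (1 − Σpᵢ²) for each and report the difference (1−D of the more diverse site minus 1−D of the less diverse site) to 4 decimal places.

The first survey: N=34, proportions 0.029412, 0.058824, 0.029412, 0.058824, 0.058824, 0.235294, 0.5, 0.029412, giving 1−D = 0.681661 (working shown to 6 dp, full precision carried).
The second survey: N=52, proportions 0.115385, 0.192308, 0.230769, 0.211538, 0.115385, 0.134615, giving 1−D = 0.820266.
Difference = |0.681661 − 0.820266| = 0.138605, i.e. 0.1386 to 4 decimal places.

0.1386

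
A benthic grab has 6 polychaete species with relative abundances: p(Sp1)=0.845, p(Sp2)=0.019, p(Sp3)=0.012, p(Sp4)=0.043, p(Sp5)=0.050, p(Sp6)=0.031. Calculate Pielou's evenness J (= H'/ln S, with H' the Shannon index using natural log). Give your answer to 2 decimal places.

0.37

H' = −Σ pᵢ ln pᵢ = −((-0.1423) + (-0.0753) + (-0.0531) + (-0.1353) + (-0.1498) + (-0.1077)) = 0.6635 (working shown to 4 dp, full precision carried).
With S = 6 species, ln S = 1.7918, so J = 0.6635/1.7918 = 0.3703, i.e. 0.37 to 2 decimal places.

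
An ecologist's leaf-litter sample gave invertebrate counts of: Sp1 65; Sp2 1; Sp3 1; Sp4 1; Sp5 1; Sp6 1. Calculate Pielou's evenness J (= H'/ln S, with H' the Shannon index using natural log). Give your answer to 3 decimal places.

0.208

Total N = 65+1+1+1+1+1 = 70, so the proportions are 0.92857, 0.01429, 0.01429, 0.01429, 0.01429, 0.01429 (working shown to 5 dp, full precision carried).
H' = −Σ pᵢ ln pᵢ = −((-0.06881) + (-0.06069) + (-0.06069) + (-0.06069) + (-0.06069) + (-0.06069)) = 0.37228.
With S = 6 species, ln S = 1.79176, so J = 0.37228/1.79176 = 0.20777, i.e. 0.208 to 3 decimal places.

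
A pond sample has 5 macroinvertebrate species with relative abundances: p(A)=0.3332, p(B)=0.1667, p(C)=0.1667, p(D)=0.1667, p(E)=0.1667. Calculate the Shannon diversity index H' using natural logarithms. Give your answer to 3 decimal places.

Each pᵢ ln pᵢ term (working shown to 5 dp, full precision carried): 0.3332×(-1.09901)=-0.36619, 0.1667×(-1.79156)=-0.29865, 0.1667×(-1.79156)=-0.29865, 0.1667×(-1.79156)=-0.29865, 0.1667×(-1.79156)=-0.29865.
Sum = -1.56080, so H' = 1.561.

1.561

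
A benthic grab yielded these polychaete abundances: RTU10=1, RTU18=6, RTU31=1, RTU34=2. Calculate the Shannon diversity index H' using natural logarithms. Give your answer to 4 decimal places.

Total N = 1+6+1+2 = 10, so the proportions are 0.1, 0.6, 0.1, 0.2 (working shown to 6 dp, full precision carried).
Each pᵢ ln pᵢ term: 0.1×(-2.302585)=-0.230259, 0.6×(-0.510826)=-0.306495, 0.1×(-2.302585)=-0.230259, 0.2×(-1.609438)=-0.321888.
Sum = -1.088900, so H' = 1.0889.

1.0889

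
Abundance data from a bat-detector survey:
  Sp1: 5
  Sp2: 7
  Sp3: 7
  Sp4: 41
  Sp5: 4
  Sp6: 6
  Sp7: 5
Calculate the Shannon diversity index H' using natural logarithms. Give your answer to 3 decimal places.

1.492

Total N = 5+7+7+41+4+6+5 = 75, so the proportions are 0.06667, 0.09333, 0.09333, 0.54667, 0.05333, 0.08, 0.06667 (working shown to 5 dp, full precision carried).
Each pᵢ ln pᵢ term: 0.06667×(-2.70805)=-0.18054, 0.09333×(-2.37158)=-0.22135, 0.09333×(-2.37158)=-0.22135, 0.54667×(-0.60392)=-0.33014, 0.05333×(-2.93119)=-0.15633, 0.08×(-2.52573)=-0.20206, 0.06667×(-2.70805)=-0.18054.
Sum = -1.49230, so H' = 1.492.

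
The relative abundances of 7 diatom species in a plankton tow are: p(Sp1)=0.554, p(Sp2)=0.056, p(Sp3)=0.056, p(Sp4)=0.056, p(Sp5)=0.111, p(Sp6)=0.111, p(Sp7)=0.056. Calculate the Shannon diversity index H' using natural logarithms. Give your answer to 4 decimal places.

1.4609

Each pᵢ ln pᵢ term (working shown to 6 dp, full precision carried): 0.554×(-0.590591)=-0.327187, 0.056×(-2.882404)=-0.161415, 0.056×(-2.882404)=-0.161415, 0.056×(-2.882404)=-0.161415, 0.111×(-2.198225)=-0.244003, 0.111×(-2.198225)=-0.244003, 0.056×(-2.882404)=-0.161415.
Sum = -1.460852, so H' = 1.4609.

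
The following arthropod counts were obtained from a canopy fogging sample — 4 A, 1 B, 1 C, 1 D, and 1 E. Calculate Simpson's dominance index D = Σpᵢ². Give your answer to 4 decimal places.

Total N = 4+1+1+1+1 = 8, so the proportions are 0.5, 0.125, 0.125, 0.125, 0.125 (working shown to 6 dp, full precision carried).
D = 0.5² + 0.125² + 0.125² + 0.125² + 0.125² = 0.250000 + 0.015625 + 0.015625 + 0.015625 + 0.015625 = 0.312500.
To 4 decimal places, D = 0.3125.

0.3125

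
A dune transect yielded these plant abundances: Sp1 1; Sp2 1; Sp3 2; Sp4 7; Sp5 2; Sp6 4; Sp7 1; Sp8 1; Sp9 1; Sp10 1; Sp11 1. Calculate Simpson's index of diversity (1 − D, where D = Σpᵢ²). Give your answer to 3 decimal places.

0.835

Total N = 1+1+2+7+2+4+1+1+1+1+1 = 22, so the proportions are 0.04545, 0.04545, 0.09091, 0.31818, 0.09091, 0.18182, 0.04545, 0.04545, 0.04545, 0.04545, 0.04545 (working shown to 5 dp, full precision carried).
D = 0.04545² + 0.04545² + 0.09091² + 0.31818² + 0.09091² + 0.18182² + 0.04545² + 0.04545² + 0.04545² + 0.04545² + 0.04545² = 0.00207 + 0.00207 + 0.00826 + 0.10124 + 0.00826 + 0.03306 + 0.00207 + 0.00207 + 0.00207 + 0.00207 + 0.00207 = 0.16529.
So 1 − D = 0.83471, i.e. 0.835 to 3 decimal places.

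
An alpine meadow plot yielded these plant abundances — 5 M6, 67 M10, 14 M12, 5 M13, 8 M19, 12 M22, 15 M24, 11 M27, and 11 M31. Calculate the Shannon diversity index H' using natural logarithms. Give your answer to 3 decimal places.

1.791

Total N = 5+67+14+5+8+12+15+11+11 = 148, so the proportions are 0.03378, 0.4527, 0.09459, 0.03378, 0.05405, 0.08108, 0.10135, 0.07432, 0.07432 (working shown to 5 dp, full precision carried).
Each pᵢ ln pᵢ term: 0.03378×(-3.38777)=-0.11445, 0.4527×(-0.79252)=-0.35878, 0.09459×(-2.35815)=-0.22307, 0.03378×(-3.38777)=-0.11445, 0.05405×(-2.91777)=-0.15772, 0.08108×(-2.51231)=-0.20370, 0.10135×(-2.28916)=-0.23201, 0.07432×(-2.59932)=-0.19319, 0.07432×(-2.59932)=-0.19319.
Sum = -1.79056, so H' = 1.791.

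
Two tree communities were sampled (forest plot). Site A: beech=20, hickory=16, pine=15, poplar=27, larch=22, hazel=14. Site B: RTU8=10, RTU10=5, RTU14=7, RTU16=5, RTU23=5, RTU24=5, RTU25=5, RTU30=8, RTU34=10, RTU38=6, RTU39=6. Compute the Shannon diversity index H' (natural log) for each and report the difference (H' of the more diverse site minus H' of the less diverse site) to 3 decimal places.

Site A: N=114, proportions 0.17544, 0.14035, 0.13158, 0.23684, 0.19298, 0.12281, giving H' = 1.76397 (working shown to 5 dp, full precision carried).
Site B: N=72, proportions 0.13889, 0.06944, 0.09722, 0.06944, 0.06944, 0.06944, 0.06944, 0.11111, 0.13889, 0.08333, 0.08333, giving H' = 2.35937.
Difference = |1.76397 − 2.35937| = 0.59540, i.e. 0.595 to 3 decimal places.

0.595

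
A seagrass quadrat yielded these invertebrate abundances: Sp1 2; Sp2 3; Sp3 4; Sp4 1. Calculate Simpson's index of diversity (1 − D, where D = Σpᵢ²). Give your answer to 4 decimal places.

Total N = 2+3+4+1 = 10, so the proportions are 0.2, 0.3, 0.4, 0.1 (working shown to 6 dp, full precision carried).
D = 0.2² + 0.3² + 0.4² + 0.1² = 0.040000 + 0.090000 + 0.160000 + 0.010000 = 0.300000.
So 1 − D = 0.700000, i.e. 0.7000 to 4 decimal places.

0.7000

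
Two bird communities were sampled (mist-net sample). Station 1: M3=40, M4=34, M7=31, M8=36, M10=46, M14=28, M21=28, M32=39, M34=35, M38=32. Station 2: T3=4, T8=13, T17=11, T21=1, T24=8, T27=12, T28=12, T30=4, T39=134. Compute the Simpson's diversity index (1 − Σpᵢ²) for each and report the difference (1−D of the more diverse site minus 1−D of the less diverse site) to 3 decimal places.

0.368

Station 1: N=349, proportions 0.11461, 0.09742, 0.08883, 0.10315, 0.13181, 0.08023, 0.08023, 0.11175, 0.10029, 0.09169, giving 1−D = 0.89764 (working shown to 5 dp, full precision carried).
Station 2: N=199, proportions 0.0201, 0.06533, 0.05528, 0.00503, 0.0402, 0.0603, 0.0603, 0.0201, 0.67337, giving 1−D = 0.52953.
Difference = |0.89764 − 0.52953| = 0.36811, i.e. 0.368 to 3 decimal places.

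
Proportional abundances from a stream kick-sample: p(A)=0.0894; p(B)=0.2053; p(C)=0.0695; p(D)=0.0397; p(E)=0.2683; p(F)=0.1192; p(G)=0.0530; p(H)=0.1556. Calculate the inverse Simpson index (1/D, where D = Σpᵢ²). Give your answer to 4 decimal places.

D = 0.0894² + 0.2053² + 0.0695² + 0.0397² + 0.2683² + 0.1192² + 0.053² + 0.1556² = 0.00799236 + 0.04214809 + 0.00483025 + 0.00157609 + 0.07198489 + 0.01420864 + 0.00280900 + 0.02421136 = 0.16976068 (working shown to 8 dp, full precision carried).
So 1/D = 5.890646, i.e. 5.8906 to 4 decimal places.

5.8906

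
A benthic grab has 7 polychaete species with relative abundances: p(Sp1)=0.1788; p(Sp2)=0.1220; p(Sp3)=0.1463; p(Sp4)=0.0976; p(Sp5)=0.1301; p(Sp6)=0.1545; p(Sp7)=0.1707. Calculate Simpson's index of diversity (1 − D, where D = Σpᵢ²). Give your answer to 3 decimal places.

0.852

D = 0.1788² + 0.122² + 0.1463² + 0.0976² + 0.1301² + 0.1545² + 0.1707² = 0.03197 + 0.01488 + 0.02140 + 0.00953 + 0.01693 + 0.02387 + 0.02914 = 0.14772 (working shown to 5 dp, full precision carried).
So 1 − D = 0.85228, i.e. 0.852 to 3 decimal places.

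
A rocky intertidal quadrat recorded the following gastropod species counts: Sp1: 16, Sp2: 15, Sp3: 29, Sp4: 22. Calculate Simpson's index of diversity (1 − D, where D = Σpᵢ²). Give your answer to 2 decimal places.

0.73

Total N = 16+15+29+22 = 82, so the proportions are 0.1951, 0.1829, 0.3537, 0.2683 (working shown to 4 dp, full precision carried).
D = 0.1951² + 0.1829² + 0.3537² + 0.2683² = 0.0381 + 0.0335 + 0.1251 + 0.0720 = 0.2686.
So 1 − D = 0.7314, i.e. 0.73 to 2 decimal places.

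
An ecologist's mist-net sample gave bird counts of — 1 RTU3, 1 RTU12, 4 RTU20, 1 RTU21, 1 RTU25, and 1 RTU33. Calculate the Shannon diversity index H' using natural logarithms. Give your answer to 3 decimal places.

1.581

Total N = 1+1+4+1+1+1 = 9, so the proportions are 0.11111, 0.11111, 0.44444, 0.11111, 0.11111, 0.11111 (working shown to 5 dp, full precision carried).
Each pᵢ ln pᵢ term: 0.11111×(-2.19722)=-0.24414, 0.11111×(-2.19722)=-0.24414, 0.44444×(-0.81093)=-0.36041, 0.11111×(-2.19722)=-0.24414, 0.11111×(-2.19722)=-0.24414, 0.11111×(-2.19722)=-0.24414.
Sum = -1.58109, so H' = 1.581.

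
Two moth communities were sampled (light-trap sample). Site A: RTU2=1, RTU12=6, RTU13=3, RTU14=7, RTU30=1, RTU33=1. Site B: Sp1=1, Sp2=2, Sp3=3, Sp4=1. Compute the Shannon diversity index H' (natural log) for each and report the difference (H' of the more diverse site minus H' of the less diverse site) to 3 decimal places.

0.211

Site A: N=19, proportions 0.05263, 0.31579, 0.15789, 0.36842, 0.05263, 0.05263, giving H' = 1.48824 (working shown to 5 dp, full precision carried).
Site B: N=7, proportions 0.14286, 0.28571, 0.42857, 0.14286, giving H' = 1.27703.
Difference = |1.48824 − 1.27703| = 0.21121, i.e. 0.211 to 3 decimal places.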